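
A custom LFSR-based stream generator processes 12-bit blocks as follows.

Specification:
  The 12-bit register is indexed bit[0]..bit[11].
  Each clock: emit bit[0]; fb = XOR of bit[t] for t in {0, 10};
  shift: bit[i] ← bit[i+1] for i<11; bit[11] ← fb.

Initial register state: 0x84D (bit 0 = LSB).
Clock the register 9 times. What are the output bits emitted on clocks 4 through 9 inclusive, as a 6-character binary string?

100100

reg_0 = 0x84D
clock 1: out=1, reg = 0xC26
clock 2: out=0, reg = 0xE13
clock 3: out=1, reg = 0x709
clock 4: out=1, reg = 0x384
clock 5: out=0, reg = 0x1C2
clock 6: out=0, reg = 0x0E1
clock 7: out=1, reg = 0x870
clock 8: out=0, reg = 0x438
clock 9: out=0, reg = 0xA1C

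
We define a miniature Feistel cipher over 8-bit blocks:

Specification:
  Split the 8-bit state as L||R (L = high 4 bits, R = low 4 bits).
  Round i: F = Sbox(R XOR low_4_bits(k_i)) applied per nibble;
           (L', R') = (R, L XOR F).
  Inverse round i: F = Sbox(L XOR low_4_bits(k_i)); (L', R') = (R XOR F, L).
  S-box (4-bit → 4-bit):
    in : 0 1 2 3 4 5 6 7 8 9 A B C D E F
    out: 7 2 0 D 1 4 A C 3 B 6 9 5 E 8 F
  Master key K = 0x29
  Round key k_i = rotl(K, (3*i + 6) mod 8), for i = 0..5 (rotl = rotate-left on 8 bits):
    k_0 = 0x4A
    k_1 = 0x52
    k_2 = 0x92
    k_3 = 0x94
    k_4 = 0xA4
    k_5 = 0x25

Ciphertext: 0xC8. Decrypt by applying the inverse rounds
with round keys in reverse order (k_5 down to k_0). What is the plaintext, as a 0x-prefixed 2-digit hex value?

s_0 = ciphertext = 0xC8
s_1 = InvRound(s_0, k_5) = 0x3C
s_2 = InvRound(s_1, k_4) = 0x03
s_3 = InvRound(s_2, k_3) = 0x20
s_4 = InvRound(s_3, k_2) = 0x72
s_5 = InvRound(s_4, k_1) = 0x67
s_6 = InvRound(s_5, k_0) = 0x26

0x26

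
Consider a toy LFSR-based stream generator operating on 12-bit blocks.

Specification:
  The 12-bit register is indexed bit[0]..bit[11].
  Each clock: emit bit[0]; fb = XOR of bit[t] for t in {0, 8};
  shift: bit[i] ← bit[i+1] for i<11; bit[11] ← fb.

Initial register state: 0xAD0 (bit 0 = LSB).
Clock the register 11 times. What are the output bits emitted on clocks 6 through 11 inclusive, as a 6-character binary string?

011010

reg_0 = 0xAD0
clock 1: out=0, reg = 0x568
clock 2: out=0, reg = 0xAB4
clock 3: out=0, reg = 0x55A
clock 4: out=0, reg = 0xAAD
clock 5: out=1, reg = 0xD56
clock 6: out=0, reg = 0xEAB
clock 7: out=1, reg = 0xF55
clock 8: out=1, reg = 0x7AA
clock 9: out=0, reg = 0xBD5
clock 10: out=1, reg = 0x5EA
clock 11: out=0, reg = 0xAF5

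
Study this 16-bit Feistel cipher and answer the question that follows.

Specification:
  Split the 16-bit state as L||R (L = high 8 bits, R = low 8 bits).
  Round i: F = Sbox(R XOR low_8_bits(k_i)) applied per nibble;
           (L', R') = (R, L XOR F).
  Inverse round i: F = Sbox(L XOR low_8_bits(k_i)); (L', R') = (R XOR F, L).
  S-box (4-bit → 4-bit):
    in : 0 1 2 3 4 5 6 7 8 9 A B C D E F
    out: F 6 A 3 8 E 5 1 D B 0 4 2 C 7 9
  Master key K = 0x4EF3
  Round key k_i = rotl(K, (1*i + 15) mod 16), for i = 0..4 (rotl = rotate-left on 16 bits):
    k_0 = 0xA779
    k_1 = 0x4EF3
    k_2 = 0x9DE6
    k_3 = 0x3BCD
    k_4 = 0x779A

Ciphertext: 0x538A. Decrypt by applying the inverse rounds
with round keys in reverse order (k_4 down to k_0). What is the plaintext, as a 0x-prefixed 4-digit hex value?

s_0 = ciphertext = 0x538A
s_1 = InvRound(s_0, k_4) = 0xA153
s_2 = InvRound(s_1, k_3) = 0x01A1
s_3 = InvRound(s_2, k_2) = 0xD001
s_4 = InvRound(s_3, k_1) = 0xA2D0
s_5 = InvRound(s_4, k_0) = 0x14A2

0x14A2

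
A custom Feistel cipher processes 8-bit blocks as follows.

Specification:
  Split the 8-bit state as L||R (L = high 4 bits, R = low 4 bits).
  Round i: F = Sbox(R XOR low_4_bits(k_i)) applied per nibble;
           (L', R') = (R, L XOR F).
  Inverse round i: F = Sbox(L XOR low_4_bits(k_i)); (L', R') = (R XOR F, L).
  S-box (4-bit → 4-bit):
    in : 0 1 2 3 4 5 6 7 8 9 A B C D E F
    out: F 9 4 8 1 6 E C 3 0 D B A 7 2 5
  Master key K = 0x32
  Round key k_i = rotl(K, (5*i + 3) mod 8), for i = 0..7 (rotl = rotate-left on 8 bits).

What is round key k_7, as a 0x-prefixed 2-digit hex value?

K = 0x32
k_0 = rotl(K, (5*0+3) mod 8) = rotl(K, 3) = 0x91
k_1 = rotl(K, (5*1+3) mod 8) = rotl(K, 0) = 0x32
k_2 = rotl(K, (5*2+3) mod 8) = rotl(K, 5) = 0x46
k_3 = rotl(K, (5*3+3) mod 8) = rotl(K, 2) = 0xC8
k_4 = rotl(K, (5*4+3) mod 8) = rotl(K, 7) = 0x19
k_5 = rotl(K, (5*5+3) mod 8) = rotl(K, 4) = 0x23
k_6 = rotl(K, (5*6+3) mod 8) = rotl(K, 1) = 0x64
k_7 = rotl(K, (5*7+3) mod 8) = rotl(K, 6) = 0x8C

0x8C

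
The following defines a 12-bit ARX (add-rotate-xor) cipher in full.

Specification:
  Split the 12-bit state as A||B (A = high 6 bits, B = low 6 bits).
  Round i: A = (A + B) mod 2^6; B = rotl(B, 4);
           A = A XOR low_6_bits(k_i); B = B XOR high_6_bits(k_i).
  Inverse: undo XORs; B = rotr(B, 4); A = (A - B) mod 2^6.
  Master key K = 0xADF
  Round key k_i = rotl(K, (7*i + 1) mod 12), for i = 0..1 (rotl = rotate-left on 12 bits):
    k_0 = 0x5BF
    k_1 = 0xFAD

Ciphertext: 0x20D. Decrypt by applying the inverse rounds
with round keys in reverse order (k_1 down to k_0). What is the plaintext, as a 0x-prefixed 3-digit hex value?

0x125

s_0 = ciphertext = 0x20D
s_1 = InvRound(s_0, k_1) = 0x58F
s_2 = InvRound(s_1, k_0) = 0x125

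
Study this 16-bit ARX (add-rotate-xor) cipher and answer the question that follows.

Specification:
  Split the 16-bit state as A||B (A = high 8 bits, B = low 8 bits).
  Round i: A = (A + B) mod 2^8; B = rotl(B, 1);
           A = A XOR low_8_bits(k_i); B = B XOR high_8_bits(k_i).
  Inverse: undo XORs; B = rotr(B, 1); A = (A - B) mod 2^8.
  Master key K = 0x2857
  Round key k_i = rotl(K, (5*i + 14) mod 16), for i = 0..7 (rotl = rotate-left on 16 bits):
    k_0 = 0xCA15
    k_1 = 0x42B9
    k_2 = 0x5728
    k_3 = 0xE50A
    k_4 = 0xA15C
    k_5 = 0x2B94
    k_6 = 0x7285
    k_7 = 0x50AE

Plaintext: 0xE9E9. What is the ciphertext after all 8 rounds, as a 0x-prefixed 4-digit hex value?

0xB3BD

s_0 = plaintext = 0xE9E9
s_1 = Round(s_0, k_0) = 0xC719
s_2 = Round(s_1, k_1) = 0x5970
s_3 = Round(s_2, k_2) = 0xE1B7
s_4 = Round(s_3, k_3) = 0x928A
s_5 = Round(s_4, k_4) = 0x40B4
s_6 = Round(s_5, k_5) = 0x6042
s_7 = Round(s_6, k_6) = 0x27F6
s_8 = Round(s_7, k_7) = 0xB3BD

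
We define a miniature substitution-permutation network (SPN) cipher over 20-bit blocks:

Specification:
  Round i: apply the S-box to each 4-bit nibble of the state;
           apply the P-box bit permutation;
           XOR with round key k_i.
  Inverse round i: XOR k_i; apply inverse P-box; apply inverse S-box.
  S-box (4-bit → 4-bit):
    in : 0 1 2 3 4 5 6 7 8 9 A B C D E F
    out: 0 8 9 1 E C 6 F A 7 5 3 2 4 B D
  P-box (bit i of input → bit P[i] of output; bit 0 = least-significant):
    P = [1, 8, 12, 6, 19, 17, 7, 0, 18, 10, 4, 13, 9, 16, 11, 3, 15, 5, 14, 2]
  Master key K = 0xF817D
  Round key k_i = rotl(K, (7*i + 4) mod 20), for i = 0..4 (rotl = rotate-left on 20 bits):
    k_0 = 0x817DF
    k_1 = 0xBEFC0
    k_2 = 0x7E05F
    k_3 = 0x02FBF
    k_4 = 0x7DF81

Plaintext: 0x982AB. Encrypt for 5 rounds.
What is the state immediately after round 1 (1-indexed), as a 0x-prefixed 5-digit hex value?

s_0 = plaintext = 0x982AB
s_1 = Round(s_0, k_0) = 0x5F675
s_2 = Round(s_1, k_1) = 0x1B11D
s_3 = Round(s_2, k_2) = 0x6D25A
s_4 = Round(s_3, k_3) = 0x4571C
s_5 = Round(s_4, k_4) = 0x3B2BC

0x5F675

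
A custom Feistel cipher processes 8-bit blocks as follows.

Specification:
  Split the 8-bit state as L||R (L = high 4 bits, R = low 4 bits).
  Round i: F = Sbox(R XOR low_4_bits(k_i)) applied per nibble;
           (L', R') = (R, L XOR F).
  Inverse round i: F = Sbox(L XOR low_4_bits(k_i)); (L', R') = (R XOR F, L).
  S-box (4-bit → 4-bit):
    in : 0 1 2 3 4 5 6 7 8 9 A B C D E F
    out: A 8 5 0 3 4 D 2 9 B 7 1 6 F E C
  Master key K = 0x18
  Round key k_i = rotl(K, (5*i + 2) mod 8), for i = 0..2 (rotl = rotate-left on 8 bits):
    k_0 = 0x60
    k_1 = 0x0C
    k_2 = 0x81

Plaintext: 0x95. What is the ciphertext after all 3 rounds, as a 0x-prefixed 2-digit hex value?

s_0 = plaintext = 0x95
s_1 = Round(s_0, k_0) = 0x5D
s_2 = Round(s_1, k_1) = 0xDD
s_3 = Round(s_2, k_2) = 0xDB

0xDB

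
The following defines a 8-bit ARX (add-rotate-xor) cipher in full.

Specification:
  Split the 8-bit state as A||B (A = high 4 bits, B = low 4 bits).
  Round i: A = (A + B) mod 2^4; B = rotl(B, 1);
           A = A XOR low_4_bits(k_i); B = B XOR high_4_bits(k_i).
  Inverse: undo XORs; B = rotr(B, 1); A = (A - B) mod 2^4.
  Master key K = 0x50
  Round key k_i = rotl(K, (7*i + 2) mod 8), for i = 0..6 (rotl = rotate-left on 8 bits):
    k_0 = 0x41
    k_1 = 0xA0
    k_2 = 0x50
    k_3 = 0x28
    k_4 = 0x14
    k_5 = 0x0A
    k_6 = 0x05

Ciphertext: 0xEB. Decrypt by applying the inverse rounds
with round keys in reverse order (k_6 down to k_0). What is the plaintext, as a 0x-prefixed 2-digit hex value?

0x5F

s_0 = ciphertext = 0xEB
s_1 = InvRound(s_0, k_6) = 0xED
s_2 = InvRound(s_1, k_5) = 0x6E
s_3 = InvRound(s_2, k_4) = 0x3F
s_4 = InvRound(s_3, k_3) = 0xDE
s_5 = InvRound(s_4, k_2) = 0x0D
s_6 = InvRound(s_5, k_1) = 0x5B
s_7 = InvRound(s_6, k_0) = 0x5F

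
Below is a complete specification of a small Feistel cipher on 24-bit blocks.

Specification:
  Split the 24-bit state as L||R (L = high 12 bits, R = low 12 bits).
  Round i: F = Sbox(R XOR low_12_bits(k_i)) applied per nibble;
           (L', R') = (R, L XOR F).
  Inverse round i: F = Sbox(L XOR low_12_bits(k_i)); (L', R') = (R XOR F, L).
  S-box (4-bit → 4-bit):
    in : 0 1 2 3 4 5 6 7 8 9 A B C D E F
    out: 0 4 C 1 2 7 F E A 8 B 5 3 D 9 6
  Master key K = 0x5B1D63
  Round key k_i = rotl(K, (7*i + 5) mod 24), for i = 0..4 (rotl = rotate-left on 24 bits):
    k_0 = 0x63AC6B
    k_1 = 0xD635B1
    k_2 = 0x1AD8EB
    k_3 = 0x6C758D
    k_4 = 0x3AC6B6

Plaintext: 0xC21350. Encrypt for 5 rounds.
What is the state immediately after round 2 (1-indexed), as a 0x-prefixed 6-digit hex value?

0xA345F7

s_0 = plaintext = 0xC21350
s_1 = Round(s_0, k_0) = 0x350A34
s_2 = Round(s_1, k_1) = 0xA345F7
s_3 = Round(s_2, k_2) = 0x5F7777
s_4 = Round(s_3, k_3) = 0x77799C
s_5 = Round(s_4, k_4) = 0x99C1BC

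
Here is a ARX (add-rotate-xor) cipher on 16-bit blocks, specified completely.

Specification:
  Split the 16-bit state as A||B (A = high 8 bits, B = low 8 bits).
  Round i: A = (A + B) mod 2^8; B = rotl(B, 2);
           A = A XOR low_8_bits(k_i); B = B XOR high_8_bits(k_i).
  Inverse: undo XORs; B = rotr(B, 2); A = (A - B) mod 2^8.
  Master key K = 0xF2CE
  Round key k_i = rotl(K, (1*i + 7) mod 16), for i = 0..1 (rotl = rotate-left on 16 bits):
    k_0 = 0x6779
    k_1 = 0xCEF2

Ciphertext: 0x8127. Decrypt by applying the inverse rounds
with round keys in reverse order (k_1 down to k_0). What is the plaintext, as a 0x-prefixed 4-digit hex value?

s_0 = ciphertext = 0x8127
s_1 = InvRound(s_0, k_1) = 0xF97A
s_2 = InvRound(s_1, k_0) = 0x3947

0x3947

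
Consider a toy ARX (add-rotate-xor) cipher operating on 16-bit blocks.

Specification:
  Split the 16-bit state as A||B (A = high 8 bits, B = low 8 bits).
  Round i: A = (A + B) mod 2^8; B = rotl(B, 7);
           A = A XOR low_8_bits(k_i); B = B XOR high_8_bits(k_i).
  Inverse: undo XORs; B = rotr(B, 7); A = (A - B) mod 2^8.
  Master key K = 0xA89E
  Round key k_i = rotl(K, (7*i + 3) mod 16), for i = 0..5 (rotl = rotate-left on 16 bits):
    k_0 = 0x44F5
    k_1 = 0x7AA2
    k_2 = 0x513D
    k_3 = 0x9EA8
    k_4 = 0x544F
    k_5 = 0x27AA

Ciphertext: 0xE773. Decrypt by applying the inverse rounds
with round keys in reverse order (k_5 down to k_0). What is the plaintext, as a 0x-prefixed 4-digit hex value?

0x219D

s_0 = ciphertext = 0xE773
s_1 = InvRound(s_0, k_5) = 0xA5A8
s_2 = InvRound(s_1, k_4) = 0xF1F9
s_3 = InvRound(s_2, k_3) = 0x8BCE
s_4 = InvRound(s_3, k_2) = 0x773F
s_5 = InvRound(s_4, k_1) = 0x4B8A
s_6 = InvRound(s_5, k_0) = 0x219D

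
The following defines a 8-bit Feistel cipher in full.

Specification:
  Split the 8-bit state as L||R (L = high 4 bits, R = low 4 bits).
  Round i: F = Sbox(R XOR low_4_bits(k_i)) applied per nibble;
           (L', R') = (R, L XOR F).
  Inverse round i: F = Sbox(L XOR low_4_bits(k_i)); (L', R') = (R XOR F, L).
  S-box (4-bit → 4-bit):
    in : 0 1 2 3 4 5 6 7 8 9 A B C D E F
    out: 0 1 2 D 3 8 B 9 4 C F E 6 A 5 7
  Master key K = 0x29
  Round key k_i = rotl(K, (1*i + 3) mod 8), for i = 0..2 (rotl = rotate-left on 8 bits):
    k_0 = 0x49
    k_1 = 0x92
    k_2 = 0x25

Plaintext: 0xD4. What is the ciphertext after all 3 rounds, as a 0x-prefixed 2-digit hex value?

0xCB

s_0 = plaintext = 0xD4
s_1 = Round(s_0, k_0) = 0x47
s_2 = Round(s_1, k_1) = 0x7C
s_3 = Round(s_2, k_2) = 0xCB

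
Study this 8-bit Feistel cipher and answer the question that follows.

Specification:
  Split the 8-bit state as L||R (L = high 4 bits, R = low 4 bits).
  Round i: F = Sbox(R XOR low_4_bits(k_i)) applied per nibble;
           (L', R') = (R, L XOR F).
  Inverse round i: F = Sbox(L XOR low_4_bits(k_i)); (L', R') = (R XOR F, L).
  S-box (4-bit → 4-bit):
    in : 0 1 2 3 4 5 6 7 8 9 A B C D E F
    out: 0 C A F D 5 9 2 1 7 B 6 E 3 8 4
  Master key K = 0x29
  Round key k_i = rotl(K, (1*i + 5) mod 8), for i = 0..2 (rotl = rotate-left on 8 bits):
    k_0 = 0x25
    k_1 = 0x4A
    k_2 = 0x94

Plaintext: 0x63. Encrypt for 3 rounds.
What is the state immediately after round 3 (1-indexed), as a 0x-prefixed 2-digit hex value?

s_0 = plaintext = 0x63
s_1 = Round(s_0, k_0) = 0x3F
s_2 = Round(s_1, k_1) = 0xF6
s_3 = Round(s_2, k_2) = 0x65

0x65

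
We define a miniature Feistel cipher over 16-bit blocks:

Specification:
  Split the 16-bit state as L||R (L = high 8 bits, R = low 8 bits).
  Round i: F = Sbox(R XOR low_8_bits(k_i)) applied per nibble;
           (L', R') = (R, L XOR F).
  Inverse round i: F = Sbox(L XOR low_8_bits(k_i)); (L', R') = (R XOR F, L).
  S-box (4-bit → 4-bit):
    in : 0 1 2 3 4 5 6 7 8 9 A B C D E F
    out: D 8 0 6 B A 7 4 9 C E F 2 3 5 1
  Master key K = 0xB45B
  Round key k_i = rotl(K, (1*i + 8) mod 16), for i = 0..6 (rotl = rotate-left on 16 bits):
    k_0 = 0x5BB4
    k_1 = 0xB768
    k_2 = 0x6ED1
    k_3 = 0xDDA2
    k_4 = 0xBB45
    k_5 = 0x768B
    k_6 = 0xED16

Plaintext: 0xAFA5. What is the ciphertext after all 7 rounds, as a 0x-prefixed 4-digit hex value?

0xBA12

s_0 = plaintext = 0xAFA5
s_1 = Round(s_0, k_0) = 0xA527
s_2 = Round(s_1, k_1) = 0x2714
s_3 = Round(s_2, k_2) = 0x140D
s_4 = Round(s_3, k_3) = 0x0DF5
s_5 = Round(s_4, k_4) = 0xF5F0
s_6 = Round(s_5, k_5) = 0xF0BA
s_7 = Round(s_6, k_6) = 0xBA12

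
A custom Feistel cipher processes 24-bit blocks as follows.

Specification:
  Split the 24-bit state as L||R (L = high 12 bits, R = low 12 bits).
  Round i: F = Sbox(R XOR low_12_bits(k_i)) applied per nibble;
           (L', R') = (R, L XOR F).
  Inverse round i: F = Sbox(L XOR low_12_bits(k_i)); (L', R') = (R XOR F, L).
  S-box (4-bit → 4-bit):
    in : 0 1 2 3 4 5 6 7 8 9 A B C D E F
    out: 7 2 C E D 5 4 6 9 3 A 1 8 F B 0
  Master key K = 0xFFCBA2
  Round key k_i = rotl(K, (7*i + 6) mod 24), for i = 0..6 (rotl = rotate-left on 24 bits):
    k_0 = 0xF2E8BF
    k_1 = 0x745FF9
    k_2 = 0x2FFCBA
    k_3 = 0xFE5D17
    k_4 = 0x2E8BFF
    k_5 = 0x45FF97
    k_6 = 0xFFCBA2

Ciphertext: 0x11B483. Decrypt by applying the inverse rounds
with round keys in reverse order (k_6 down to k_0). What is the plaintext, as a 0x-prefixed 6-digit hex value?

0x9CA68E

s_0 = ciphertext = 0x11B483
s_1 = InvRound(s_0, k_6) = 0xE9011B
s_2 = InvRound(s_1, k_5) = 0x36DE90
s_3 = InvRound(s_2, k_4) = 0x7AC36D
s_4 = InvRound(s_3, k_3) = 0x97C7AC
s_5 = InvRound(s_4, k_2) = 0x22897C
s_6 = InvRound(s_5, k_1) = 0x68E228
s_7 = InvRound(s_6, k_0) = 0x9CA68E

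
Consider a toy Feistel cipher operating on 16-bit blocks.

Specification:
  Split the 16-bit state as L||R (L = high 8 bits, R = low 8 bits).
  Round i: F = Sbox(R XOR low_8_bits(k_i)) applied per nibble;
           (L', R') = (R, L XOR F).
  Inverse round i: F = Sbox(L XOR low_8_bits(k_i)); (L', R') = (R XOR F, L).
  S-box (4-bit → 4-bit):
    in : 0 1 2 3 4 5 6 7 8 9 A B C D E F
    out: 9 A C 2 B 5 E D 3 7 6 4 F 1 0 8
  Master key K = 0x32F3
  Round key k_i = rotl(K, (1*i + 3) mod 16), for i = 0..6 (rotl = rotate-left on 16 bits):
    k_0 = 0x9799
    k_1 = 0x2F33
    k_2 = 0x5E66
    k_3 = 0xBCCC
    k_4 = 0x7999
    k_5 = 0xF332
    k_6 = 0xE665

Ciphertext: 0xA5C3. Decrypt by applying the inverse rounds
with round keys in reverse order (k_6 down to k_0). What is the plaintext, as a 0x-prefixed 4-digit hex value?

s_0 = ciphertext = 0xA5C3
s_1 = InvRound(s_0, k_6) = 0x3AA5
s_2 = InvRound(s_1, k_5) = 0x363A
s_3 = InvRound(s_2, k_4) = 0x5236
s_4 = InvRound(s_3, k_3) = 0x4652
s_5 = InvRound(s_4, k_2) = 0x9B46
s_6 = InvRound(s_5, k_1) = 0x259B
s_7 = InvRound(s_6, k_0) = 0xD425

0xD425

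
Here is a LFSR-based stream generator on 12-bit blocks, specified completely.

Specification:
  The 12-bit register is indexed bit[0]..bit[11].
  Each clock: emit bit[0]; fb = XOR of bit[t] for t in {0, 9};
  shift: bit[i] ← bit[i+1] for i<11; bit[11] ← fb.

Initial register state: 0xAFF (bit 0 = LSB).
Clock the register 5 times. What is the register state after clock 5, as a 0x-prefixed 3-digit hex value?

reg_0 = 0xAFF
clock 1: out=1, reg = 0x57F
clock 2: out=1, reg = 0xABF
clock 3: out=1, reg = 0x55F
clock 4: out=1, reg = 0xAAF
clock 5: out=1, reg = 0x557

0x557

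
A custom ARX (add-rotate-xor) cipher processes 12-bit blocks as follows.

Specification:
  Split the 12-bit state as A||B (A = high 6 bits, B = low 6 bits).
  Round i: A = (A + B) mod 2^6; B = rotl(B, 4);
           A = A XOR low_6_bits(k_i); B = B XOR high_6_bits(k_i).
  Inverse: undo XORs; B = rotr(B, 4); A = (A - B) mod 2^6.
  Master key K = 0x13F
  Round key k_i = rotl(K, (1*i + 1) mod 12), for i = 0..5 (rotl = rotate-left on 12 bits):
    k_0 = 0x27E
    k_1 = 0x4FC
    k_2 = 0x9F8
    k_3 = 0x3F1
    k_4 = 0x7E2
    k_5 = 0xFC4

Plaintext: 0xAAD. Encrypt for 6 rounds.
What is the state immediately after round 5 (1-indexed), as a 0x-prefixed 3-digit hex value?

s_0 = plaintext = 0xAAD
s_1 = Round(s_0, k_0) = 0xA52
s_2 = Round(s_1, k_1) = 0x1F7
s_3 = Round(s_2, k_2) = 0x19A
s_4 = Round(s_3, k_3) = 0x469
s_5 = Round(s_4, k_4) = 0x605
s_6 = Round(s_5, k_5) = 0x66E

0x605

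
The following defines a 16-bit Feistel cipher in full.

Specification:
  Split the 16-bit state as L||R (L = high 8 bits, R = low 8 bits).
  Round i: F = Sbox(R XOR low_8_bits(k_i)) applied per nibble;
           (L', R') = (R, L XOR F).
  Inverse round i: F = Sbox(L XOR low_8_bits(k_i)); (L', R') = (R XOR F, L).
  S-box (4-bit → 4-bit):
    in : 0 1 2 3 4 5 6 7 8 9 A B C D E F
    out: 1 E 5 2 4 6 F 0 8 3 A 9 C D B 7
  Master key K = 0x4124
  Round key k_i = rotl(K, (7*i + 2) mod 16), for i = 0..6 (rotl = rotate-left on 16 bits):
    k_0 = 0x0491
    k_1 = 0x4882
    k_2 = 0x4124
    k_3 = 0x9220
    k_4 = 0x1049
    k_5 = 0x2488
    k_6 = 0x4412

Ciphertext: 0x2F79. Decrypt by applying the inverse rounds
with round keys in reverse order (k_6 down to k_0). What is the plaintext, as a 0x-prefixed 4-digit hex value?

0x7AD9

s_0 = ciphertext = 0x2F79
s_1 = InvRound(s_0, k_6) = 0x542F
s_2 = InvRound(s_1, k_5) = 0xF354
s_3 = InvRound(s_2, k_4) = 0xCEF3
s_4 = InvRound(s_3, k_3) = 0x48CE
s_5 = InvRound(s_4, k_2) = 0x3248
s_6 = InvRound(s_5, k_1) = 0xD932
s_7 = InvRound(s_6, k_0) = 0x7AD9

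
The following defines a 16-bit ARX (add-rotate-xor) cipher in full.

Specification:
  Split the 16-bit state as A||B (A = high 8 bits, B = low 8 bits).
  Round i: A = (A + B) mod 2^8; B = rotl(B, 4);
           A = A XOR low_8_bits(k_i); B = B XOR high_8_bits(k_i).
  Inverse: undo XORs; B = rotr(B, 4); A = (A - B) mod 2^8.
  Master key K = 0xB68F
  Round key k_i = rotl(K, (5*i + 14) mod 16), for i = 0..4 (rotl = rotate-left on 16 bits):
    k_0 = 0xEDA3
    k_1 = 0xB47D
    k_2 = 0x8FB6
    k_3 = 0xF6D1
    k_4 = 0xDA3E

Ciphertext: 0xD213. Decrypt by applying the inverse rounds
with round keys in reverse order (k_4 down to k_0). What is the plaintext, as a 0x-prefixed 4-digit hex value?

s_0 = ciphertext = 0xD213
s_1 = InvRound(s_0, k_4) = 0x509C
s_2 = InvRound(s_1, k_3) = 0xDBA6
s_3 = InvRound(s_2, k_2) = 0xDB92
s_4 = InvRound(s_3, k_1) = 0x4462
s_5 = InvRound(s_4, k_0) = 0xEFF8

0xEFF8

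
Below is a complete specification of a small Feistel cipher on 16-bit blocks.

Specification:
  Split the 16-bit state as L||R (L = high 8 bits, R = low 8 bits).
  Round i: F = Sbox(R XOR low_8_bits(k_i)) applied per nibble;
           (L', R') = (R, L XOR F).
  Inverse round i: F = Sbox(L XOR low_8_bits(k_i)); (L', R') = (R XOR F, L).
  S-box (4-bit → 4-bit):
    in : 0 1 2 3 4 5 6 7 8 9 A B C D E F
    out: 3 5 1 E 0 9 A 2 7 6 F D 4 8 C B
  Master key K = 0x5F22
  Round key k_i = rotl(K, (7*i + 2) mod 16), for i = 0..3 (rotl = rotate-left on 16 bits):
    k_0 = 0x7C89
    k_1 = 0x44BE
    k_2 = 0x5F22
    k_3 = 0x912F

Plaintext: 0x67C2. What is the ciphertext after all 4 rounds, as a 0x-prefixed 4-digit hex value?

0xC988

s_0 = plaintext = 0x67C2
s_1 = Round(s_0, k_0) = 0xC26A
s_2 = Round(s_1, k_1) = 0x6A42
s_3 = Round(s_2, k_2) = 0x42C9
s_4 = Round(s_3, k_3) = 0xC988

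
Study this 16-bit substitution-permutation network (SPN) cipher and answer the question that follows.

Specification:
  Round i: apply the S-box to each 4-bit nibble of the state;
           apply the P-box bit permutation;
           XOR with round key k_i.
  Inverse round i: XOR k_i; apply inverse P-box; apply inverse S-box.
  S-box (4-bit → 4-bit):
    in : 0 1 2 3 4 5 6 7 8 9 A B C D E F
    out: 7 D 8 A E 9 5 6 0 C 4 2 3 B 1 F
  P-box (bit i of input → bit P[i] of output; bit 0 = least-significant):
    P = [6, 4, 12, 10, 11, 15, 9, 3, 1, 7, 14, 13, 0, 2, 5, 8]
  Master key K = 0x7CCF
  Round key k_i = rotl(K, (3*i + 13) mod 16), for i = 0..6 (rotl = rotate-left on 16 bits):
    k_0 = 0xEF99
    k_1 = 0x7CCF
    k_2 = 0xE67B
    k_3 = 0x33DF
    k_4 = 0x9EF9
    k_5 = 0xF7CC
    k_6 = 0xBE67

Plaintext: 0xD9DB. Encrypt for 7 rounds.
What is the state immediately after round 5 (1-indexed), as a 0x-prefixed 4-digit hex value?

s_0 = plaintext = 0xD9DB
s_1 = Round(s_0, k_0) = 0x0684
s_2 = Round(s_1, k_1) = 0x28F8
s_3 = Round(s_2, k_2) = 0x6D73
s_4 = Round(s_3, k_3) = 0x956C
s_5 = Round(s_4, k_4) = 0xB58B
s_6 = Round(s_5, k_5) = 0xD7DA
s_7 = Round(s_6, k_6) = 0x67EA

0xB58B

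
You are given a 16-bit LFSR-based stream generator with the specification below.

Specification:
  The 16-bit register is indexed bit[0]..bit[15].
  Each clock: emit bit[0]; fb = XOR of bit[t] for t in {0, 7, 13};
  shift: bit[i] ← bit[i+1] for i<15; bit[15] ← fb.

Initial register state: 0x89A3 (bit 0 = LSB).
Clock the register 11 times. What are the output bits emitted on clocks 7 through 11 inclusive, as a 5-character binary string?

reg_0 = 0x89A3
clock 1: out=1, reg = 0x44D1
clock 2: out=1, reg = 0x2268
clock 3: out=0, reg = 0x9134
clock 4: out=0, reg = 0x489A
clock 5: out=0, reg = 0xA44D
clock 6: out=1, reg = 0x5226
clock 7: out=0, reg = 0x2913
clock 8: out=1, reg = 0x1489
clock 9: out=1, reg = 0x0A44
clock 10: out=0, reg = 0x0522
clock 11: out=0, reg = 0x0291

01100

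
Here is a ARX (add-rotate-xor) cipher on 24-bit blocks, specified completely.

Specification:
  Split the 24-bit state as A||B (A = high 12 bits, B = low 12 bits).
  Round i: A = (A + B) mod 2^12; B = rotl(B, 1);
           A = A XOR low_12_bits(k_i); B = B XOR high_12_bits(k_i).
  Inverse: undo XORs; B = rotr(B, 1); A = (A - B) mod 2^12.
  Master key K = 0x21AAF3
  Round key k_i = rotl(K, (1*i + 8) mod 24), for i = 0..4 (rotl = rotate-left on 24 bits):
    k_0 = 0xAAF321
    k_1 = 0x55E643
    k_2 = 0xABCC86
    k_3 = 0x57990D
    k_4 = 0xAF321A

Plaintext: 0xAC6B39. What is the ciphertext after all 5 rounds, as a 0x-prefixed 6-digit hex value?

0xE69DCD

s_0 = plaintext = 0xAC6B39
s_1 = Round(s_0, k_0) = 0x6DECDC
s_2 = Round(s_1, k_1) = 0x5F9CE7
s_3 = Round(s_2, k_2) = 0xE66373
s_4 = Round(s_3, k_3) = 0x8D439F
s_5 = Round(s_4, k_4) = 0xE69DCD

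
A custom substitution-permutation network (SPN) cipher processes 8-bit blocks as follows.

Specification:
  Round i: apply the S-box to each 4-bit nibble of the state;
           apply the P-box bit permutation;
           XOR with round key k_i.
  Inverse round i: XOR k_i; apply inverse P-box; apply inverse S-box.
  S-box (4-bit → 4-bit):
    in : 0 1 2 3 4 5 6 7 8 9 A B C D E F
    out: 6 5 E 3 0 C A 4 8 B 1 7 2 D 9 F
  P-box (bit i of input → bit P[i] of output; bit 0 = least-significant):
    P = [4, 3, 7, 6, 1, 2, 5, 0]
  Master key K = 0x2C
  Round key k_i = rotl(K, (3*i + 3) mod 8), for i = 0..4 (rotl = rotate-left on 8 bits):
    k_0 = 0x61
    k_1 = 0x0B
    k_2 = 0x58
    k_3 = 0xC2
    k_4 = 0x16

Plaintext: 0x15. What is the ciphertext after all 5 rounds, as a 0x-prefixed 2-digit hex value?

s_0 = plaintext = 0x15
s_1 = Round(s_0, k_0) = 0x83
s_2 = Round(s_1, k_1) = 0x12
s_3 = Round(s_2, k_2) = 0xB2
s_4 = Round(s_3, k_3) = 0x2C
s_5 = Round(s_4, k_4) = 0x3B

0x3B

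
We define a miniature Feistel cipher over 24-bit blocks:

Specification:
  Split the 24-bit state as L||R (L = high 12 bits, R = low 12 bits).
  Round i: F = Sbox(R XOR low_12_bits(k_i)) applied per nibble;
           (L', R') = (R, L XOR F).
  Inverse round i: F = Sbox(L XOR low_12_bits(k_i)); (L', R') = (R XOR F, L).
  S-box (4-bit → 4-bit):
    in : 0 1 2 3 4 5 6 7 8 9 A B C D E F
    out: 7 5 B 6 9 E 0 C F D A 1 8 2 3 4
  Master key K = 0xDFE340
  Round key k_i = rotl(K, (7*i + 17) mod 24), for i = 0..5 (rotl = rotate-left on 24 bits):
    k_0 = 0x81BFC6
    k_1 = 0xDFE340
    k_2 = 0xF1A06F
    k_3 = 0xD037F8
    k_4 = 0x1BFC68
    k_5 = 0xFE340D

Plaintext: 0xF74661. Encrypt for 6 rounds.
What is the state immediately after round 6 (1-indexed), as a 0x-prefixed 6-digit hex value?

0x952724

s_0 = plaintext = 0xF74661
s_1 = Round(s_0, k_0) = 0x6612D8
s_2 = Round(s_1, k_1) = 0x2D83BE
s_3 = Round(s_2, k_2) = 0x3BE4FD
s_4 = Round(s_3, k_3) = 0x4FD5C0
s_5 = Round(s_4, k_4) = 0x5C0952
s_6 = Round(s_5, k_5) = 0x952724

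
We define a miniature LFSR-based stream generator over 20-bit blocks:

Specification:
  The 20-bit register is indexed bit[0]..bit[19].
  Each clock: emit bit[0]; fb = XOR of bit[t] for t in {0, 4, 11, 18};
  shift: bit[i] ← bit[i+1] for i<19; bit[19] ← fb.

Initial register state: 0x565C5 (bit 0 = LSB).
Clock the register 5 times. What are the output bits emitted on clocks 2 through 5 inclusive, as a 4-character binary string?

reg_0 = 0x565C5
clock 1: out=1, reg = 0x2B2E2
clock 2: out=0, reg = 0x15971
clock 3: out=1, reg = 0x8ACB8
clock 4: out=0, reg = 0x4565C
clock 5: out=0, reg = 0x22B2E

0100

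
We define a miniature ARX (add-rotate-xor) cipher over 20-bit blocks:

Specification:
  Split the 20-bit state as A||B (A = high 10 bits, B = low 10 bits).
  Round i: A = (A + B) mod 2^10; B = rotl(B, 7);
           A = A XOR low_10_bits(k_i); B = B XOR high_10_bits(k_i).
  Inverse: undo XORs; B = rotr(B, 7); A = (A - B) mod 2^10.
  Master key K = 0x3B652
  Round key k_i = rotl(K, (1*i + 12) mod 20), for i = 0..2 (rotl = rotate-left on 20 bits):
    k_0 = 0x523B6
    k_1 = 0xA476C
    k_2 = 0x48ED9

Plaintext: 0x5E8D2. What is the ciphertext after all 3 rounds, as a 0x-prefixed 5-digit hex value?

0x988D0

s_0 = plaintext = 0x5E8D2
s_1 = Round(s_0, k_0) = 0x7E852
s_2 = Round(s_1, k_1) = 0x4839B
s_3 = Round(s_2, k_2) = 0x988D0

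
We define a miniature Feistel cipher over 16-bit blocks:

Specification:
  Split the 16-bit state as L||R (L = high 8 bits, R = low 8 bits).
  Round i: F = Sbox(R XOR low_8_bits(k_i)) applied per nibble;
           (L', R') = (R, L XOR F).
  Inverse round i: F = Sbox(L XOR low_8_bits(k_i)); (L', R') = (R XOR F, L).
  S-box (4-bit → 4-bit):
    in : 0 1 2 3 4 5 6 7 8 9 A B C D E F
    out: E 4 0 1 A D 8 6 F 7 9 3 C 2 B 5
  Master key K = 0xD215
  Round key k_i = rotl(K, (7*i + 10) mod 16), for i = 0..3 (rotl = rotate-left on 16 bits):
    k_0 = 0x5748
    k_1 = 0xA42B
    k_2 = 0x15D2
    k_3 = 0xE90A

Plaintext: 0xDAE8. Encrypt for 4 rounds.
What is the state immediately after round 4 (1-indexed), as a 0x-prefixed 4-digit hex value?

s_0 = plaintext = 0xDAE8
s_1 = Round(s_0, k_0) = 0xE844
s_2 = Round(s_1, k_1) = 0x446D
s_3 = Round(s_2, k_2) = 0x6D71
s_4 = Round(s_3, k_3) = 0x710E

0x710E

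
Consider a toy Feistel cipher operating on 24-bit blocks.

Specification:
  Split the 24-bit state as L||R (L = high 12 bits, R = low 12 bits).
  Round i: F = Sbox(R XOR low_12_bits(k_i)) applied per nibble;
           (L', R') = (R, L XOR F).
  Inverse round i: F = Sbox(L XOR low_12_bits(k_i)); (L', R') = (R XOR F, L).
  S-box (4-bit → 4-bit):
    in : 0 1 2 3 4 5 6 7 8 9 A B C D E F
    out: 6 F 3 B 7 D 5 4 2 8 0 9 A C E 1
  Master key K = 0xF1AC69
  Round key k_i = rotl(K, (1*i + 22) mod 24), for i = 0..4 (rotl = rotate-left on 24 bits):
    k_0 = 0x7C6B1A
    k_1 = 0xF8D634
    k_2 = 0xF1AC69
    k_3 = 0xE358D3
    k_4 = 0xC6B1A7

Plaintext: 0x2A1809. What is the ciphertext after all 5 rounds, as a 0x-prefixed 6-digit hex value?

0x3E3793

s_0 = plaintext = 0x2A1809
s_1 = Round(s_0, k_0) = 0x80995A
s_2 = Round(s_1, k_1) = 0x95A957
s_3 = Round(s_2, k_2) = 0x9574E4
s_4 = Round(s_3, k_3) = 0x4E43E3
s_5 = Round(s_4, k_4) = 0x3E3793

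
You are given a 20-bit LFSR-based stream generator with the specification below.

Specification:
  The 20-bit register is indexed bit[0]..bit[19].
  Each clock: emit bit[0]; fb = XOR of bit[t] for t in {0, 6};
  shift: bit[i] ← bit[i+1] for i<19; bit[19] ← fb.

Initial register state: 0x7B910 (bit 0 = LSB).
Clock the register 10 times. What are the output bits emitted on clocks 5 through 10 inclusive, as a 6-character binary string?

reg_0 = 0x7B910
clock 1: out=0, reg = 0x3DC88
clock 2: out=0, reg = 0x1EE44
clock 3: out=0, reg = 0x8F722
clock 4: out=0, reg = 0x47B91
clock 5: out=1, reg = 0xA3DC8
clock 6: out=0, reg = 0xD1EE4
clock 7: out=0, reg = 0xE8F72
clock 8: out=0, reg = 0xF47B9
clock 9: out=1, reg = 0xFA3DC
clock 10: out=0, reg = 0xFD1EE

100010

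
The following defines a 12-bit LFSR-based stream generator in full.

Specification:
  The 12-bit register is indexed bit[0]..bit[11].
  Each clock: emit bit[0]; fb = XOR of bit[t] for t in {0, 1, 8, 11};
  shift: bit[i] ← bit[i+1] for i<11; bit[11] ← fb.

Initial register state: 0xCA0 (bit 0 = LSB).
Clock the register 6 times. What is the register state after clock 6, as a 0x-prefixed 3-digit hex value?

reg_0 = 0xCA0
clock 1: out=0, reg = 0xE50
clock 2: out=0, reg = 0xF28
clock 3: out=0, reg = 0x794
clock 4: out=0, reg = 0xBCA
clock 5: out=0, reg = 0xDE5
clock 6: out=1, reg = 0xEF2

0xEF2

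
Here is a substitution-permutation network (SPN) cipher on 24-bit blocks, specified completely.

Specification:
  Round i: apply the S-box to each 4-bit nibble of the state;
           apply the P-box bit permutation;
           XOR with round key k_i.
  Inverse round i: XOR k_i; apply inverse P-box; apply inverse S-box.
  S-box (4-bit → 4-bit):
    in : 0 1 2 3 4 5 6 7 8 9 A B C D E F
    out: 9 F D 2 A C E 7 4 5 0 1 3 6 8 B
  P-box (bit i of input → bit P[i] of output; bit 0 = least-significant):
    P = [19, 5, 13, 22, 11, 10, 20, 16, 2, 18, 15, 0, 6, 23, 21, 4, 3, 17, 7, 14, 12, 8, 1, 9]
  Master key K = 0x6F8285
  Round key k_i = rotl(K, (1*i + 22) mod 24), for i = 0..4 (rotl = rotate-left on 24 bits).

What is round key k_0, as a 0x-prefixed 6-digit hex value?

0x5BE0A1

K = 0x6F8285
k_0 = rotl(K, (1*0+22) mod 24) = rotl(K, 22) = 0x5BE0A1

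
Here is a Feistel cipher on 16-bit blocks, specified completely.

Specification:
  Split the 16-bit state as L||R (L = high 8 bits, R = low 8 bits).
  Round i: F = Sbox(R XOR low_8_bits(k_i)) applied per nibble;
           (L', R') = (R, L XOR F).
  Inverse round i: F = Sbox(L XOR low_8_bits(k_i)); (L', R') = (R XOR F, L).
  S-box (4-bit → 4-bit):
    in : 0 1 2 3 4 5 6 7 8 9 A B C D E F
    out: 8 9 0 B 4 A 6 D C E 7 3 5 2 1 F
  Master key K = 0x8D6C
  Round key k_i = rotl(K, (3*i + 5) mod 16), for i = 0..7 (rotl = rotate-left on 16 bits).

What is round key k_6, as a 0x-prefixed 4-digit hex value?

K = 0x8D6C
k_0 = rotl(K, (3*0+5) mod 16) = rotl(K, 5) = 0xAD91
k_1 = rotl(K, (3*1+5) mod 16) = rotl(K, 8) = 0x6C8D
k_2 = rotl(K, (3*2+5) mod 16) = rotl(K, 11) = 0x646B
k_3 = rotl(K, (3*3+5) mod 16) = rotl(K, 14) = 0x235B
k_4 = rotl(K, (3*4+5) mod 16) = rotl(K, 1) = 0x1AD9
k_5 = rotl(K, (3*5+5) mod 16) = rotl(K, 4) = 0xD6C8
k_6 = rotl(K, (3*6+5) mod 16) = rotl(K, 7) = 0xB646

0xB646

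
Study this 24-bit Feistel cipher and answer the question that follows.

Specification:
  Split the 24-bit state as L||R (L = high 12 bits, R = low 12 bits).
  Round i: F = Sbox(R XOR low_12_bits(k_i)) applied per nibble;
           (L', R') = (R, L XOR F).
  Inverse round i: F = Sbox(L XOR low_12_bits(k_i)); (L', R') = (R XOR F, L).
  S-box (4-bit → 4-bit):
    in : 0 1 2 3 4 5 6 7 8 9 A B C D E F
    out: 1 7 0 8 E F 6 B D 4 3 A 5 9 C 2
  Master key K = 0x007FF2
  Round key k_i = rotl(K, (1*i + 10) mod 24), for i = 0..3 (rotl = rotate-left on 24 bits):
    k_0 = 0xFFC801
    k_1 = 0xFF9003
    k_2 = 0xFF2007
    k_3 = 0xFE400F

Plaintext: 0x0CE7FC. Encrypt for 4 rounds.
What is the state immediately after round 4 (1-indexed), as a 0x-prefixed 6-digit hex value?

0x968359

s_0 = plaintext = 0x0CE7FC
s_1 = Round(s_0, k_0) = 0x7FC2E7
s_2 = Round(s_1, k_1) = 0x2E7732
s_3 = Round(s_2, k_2) = 0x732968
s_4 = Round(s_3, k_3) = 0x968359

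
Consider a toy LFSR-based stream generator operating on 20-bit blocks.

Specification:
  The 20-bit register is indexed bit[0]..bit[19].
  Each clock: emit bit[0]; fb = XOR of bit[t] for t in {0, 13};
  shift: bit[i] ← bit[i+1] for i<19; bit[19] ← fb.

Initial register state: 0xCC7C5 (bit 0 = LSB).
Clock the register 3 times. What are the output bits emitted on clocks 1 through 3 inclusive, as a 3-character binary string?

101

reg_0 = 0xCC7C5
clock 1: out=1, reg = 0xE63E2
clock 2: out=0, reg = 0xF31F1
clock 3: out=1, reg = 0x798F8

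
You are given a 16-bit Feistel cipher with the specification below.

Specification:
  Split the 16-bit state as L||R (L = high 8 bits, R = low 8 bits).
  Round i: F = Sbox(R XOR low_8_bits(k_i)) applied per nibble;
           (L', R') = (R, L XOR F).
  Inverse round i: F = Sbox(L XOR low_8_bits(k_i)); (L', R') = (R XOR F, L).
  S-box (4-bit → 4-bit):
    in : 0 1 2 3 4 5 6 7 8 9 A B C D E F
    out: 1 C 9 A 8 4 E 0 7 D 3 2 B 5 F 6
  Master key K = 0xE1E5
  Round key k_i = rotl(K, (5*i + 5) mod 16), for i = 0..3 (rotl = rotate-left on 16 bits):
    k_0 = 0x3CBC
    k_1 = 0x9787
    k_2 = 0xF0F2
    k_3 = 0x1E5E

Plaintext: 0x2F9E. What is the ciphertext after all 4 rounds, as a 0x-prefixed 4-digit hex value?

s_0 = plaintext = 0x2F9E
s_1 = Round(s_0, k_0) = 0x9EB6
s_2 = Round(s_1, k_1) = 0xB632
s_3 = Round(s_2, k_2) = 0x3207
s_4 = Round(s_3, k_3) = 0x077F

0x077F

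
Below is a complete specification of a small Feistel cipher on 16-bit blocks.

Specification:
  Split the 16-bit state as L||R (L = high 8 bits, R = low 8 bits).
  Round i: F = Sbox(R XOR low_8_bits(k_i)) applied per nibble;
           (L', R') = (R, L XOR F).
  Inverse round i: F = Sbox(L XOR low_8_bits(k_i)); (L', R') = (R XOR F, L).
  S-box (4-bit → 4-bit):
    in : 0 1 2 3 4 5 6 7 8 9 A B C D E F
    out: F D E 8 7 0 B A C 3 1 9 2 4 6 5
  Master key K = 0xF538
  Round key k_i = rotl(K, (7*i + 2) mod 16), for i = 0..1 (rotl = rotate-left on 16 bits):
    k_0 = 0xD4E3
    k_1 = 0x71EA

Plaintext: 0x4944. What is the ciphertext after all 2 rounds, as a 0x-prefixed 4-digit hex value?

0x53D7

s_0 = plaintext = 0x4944
s_1 = Round(s_0, k_0) = 0x4453
s_2 = Round(s_1, k_1) = 0x53D7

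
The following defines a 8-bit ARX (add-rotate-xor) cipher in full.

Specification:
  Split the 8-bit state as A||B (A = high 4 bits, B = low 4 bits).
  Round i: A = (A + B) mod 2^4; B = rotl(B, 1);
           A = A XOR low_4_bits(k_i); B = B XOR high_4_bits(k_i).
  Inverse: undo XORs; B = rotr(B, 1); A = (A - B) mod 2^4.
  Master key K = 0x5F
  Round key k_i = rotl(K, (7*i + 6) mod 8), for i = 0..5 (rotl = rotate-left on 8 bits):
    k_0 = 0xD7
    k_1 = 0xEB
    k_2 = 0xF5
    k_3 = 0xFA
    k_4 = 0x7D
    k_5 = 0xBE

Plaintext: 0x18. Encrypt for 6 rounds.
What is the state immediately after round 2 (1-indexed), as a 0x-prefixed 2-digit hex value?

s_0 = plaintext = 0x18
s_1 = Round(s_0, k_0) = 0xEC
s_2 = Round(s_1, k_1) = 0x17
s_3 = Round(s_2, k_2) = 0xD1
s_4 = Round(s_3, k_3) = 0x4D
s_5 = Round(s_4, k_4) = 0xCC
s_6 = Round(s_5, k_5) = 0x62

0x17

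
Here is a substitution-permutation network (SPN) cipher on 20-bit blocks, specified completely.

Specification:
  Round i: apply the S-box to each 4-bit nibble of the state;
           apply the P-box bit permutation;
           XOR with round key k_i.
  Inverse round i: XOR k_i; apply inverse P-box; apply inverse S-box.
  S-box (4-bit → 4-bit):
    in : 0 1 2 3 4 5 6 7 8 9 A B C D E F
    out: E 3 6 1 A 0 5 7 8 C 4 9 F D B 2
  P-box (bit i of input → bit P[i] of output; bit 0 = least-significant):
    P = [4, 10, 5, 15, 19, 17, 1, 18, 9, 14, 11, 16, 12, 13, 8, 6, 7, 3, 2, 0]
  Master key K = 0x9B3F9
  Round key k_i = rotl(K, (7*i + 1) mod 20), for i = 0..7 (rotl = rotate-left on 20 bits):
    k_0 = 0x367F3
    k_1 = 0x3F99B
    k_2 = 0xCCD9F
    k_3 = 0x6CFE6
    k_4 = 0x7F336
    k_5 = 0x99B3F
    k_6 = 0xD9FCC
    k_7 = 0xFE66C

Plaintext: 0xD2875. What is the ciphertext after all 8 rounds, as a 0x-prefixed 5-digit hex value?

0xE0994

s_0 = plaintext = 0xD2875
s_1 = Round(s_0, k_0) = 0x84674
s_2 = Round(s_1, k_1) = 0x957D8
s_3 = Round(s_2, k_2) = 0x00798
s_4 = Round(s_3, k_3) = 0x224A9
s_5 = Round(s_4, k_4) = 0x61218
s_6 = Round(s_5, k_5) = 0x363BB
s_7 = Round(s_6, k_6) = 0x10C5C
s_8 = Round(s_7, k_7) = 0xE0994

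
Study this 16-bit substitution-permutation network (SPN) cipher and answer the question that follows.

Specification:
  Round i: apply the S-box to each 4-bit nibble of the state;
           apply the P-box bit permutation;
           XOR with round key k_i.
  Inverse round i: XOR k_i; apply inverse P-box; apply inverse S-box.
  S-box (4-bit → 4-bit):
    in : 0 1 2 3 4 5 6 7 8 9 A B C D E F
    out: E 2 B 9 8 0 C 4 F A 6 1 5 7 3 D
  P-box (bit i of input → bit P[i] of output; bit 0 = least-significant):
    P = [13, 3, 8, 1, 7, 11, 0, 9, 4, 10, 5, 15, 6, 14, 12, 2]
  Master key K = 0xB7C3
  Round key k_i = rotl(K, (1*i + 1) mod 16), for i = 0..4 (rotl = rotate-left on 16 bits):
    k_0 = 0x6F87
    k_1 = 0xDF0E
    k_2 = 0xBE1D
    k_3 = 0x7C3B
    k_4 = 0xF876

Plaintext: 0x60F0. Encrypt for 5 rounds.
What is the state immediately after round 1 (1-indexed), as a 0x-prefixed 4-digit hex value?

0xF828

s_0 = plaintext = 0x60F0
s_1 = Round(s_0, k_0) = 0xF828
s_2 = Round(s_1, k_1) = 0x60F0
s_3 = Round(s_2, k_2) = 0x29B2
s_4 = Round(s_3, k_3) = 0x98F5
s_5 = Round(s_4, k_4) = 0x3EC3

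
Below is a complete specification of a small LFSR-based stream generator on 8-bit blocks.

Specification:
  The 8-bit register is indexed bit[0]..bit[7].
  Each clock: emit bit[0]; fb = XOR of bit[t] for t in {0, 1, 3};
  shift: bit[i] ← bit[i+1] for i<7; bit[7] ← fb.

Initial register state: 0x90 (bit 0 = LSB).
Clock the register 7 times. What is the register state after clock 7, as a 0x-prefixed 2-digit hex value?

0x15

reg_0 = 0x90
clock 1: out=0, reg = 0x48
clock 2: out=0, reg = 0xA4
clock 3: out=0, reg = 0x52
clock 4: out=0, reg = 0xA9
clock 5: out=1, reg = 0x54
clock 6: out=0, reg = 0x2A
clock 7: out=0, reg = 0x15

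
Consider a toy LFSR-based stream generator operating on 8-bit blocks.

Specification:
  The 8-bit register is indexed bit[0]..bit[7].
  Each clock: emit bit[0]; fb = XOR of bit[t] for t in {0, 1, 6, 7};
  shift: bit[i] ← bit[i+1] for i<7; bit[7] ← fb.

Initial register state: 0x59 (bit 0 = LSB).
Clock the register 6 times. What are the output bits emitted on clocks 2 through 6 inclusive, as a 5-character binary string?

reg_0 = 0x59
clock 1: out=1, reg = 0x2C
clock 2: out=0, reg = 0x16
clock 3: out=0, reg = 0x8B
clock 4: out=1, reg = 0xC5
clock 5: out=1, reg = 0xE2
clock 6: out=0, reg = 0xF1

00110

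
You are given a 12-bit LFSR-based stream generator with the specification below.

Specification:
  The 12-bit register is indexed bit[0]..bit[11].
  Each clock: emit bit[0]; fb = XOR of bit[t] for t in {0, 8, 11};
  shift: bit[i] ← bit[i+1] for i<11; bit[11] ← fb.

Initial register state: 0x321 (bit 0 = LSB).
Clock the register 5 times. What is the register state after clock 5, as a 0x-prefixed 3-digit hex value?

reg_0 = 0x321
clock 1: out=1, reg = 0x190
clock 2: out=0, reg = 0x8C8
clock 3: out=0, reg = 0xC64
clock 4: out=0, reg = 0xE32
clock 5: out=0, reg = 0xF19

0xF19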